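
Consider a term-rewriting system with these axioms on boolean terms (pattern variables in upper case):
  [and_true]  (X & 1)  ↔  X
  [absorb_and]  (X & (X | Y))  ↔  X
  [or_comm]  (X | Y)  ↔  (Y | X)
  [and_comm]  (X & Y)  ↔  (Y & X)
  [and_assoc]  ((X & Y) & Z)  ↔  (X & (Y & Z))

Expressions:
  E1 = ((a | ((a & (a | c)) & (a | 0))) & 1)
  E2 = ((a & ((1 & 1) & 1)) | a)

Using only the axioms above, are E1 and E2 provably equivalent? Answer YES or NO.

step 1: absorb_and (→) rewrites (a & (a | c)) into a, now ((a | (a & (a | 0))) & 1)
step 2: absorb_and (→) rewrites (a & (a | 0)) into a, now ((a | a) & 1)
step 3: and_true (→) rewrites ((a | a) & 1) into (a | a)
step 4: and_true (←) rewrites a into (a & 1), now ((a & 1) | a)
step 5: and_true (←) rewrites 1 into (1 & 1), now ((a & (1 & 1)) | a)
step 6: and_true (←) rewrites 1 into (1 & 1), which is E2

YES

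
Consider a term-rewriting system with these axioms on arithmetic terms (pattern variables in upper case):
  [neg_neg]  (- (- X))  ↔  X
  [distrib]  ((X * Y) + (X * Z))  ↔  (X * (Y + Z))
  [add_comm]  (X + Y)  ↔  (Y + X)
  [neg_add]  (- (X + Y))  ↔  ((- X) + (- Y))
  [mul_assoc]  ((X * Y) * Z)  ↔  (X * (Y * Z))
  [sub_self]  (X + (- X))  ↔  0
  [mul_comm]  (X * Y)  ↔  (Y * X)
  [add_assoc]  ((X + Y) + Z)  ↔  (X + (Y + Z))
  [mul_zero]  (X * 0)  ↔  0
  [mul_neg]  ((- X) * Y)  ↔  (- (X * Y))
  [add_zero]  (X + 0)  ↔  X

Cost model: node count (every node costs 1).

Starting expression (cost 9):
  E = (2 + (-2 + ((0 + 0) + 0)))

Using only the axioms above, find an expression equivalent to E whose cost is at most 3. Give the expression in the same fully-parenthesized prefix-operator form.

1. [add_zero →] (0 + 0)  →  0;  E = (2 + (-2 + (0 + 0)))
2. [add_zero →] (0 + 0)  →  0;  E = (2 + (-2 + 0))
3. [add_zero →] (-2 + 0)  →  -2;  cost 3 ≤ 3, done

(2 + -2)   [cost 3]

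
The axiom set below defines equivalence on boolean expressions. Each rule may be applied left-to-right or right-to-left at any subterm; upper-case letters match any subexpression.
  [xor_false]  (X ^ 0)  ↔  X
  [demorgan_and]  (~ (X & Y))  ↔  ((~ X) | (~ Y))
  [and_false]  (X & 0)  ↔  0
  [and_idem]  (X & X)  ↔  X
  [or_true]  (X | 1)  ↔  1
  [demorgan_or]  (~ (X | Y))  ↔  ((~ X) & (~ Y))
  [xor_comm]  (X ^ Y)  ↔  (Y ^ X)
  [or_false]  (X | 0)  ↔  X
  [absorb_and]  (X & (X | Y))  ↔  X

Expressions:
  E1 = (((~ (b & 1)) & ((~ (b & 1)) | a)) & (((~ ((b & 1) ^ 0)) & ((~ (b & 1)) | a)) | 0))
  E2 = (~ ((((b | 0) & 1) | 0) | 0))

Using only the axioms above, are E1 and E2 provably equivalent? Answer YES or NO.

YES

step 1: xor_false (→) rewrites ((b & 1) ^ 0) into (b & 1), now (((~ (b & 1)) & ((~ (b & 1)) | a)) & (((~ (b & 1)) & ((~ (b & 1)) | a)) | 0))
step 2: absorb_and (→) rewrites (((~ (b & 1)) & ((~ (b & 1)) | a)) & (((~ (b & 1)) & ((~ (b & 1)) | a)) | 0)) into ((~ (b & 1)) & ((~ (b & 1)) | a))
step 3: absorb_and (→) rewrites ((~ (b & 1)) & ((~ (b & 1)) | a)) into (~ (b & 1))
step 4: or_false (←) rewrites (b & 1) into ((b & 1) | 0), now (~ ((b & 1) | 0))
step 5: or_false (←) rewrites b into (b | 0), now (~ (((b | 0) & 1) | 0))
step 6: or_false (←) rewrites (((b | 0) & 1) | 0) into ((((b | 0) & 1) | 0) | 0), which is E2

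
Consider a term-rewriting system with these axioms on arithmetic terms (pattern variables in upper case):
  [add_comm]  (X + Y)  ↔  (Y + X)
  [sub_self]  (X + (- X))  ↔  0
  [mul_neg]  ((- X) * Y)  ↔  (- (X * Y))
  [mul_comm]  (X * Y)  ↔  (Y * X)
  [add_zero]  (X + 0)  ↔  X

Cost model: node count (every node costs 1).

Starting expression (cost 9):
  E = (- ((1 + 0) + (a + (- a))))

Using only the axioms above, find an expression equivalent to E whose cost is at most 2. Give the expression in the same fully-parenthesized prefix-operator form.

step 1: add_zero (→) rewrites (1 + 0) into 1, now (- (1 + (a + (- a))))
step 2: sub_self (→) rewrites (a + (- a)) into 0, now (- (1 + 0))
step 3: add_zero (→) rewrites (1 + 0) into 1, reaching cost 2 (bound 2)

(- 1)   [cost 2]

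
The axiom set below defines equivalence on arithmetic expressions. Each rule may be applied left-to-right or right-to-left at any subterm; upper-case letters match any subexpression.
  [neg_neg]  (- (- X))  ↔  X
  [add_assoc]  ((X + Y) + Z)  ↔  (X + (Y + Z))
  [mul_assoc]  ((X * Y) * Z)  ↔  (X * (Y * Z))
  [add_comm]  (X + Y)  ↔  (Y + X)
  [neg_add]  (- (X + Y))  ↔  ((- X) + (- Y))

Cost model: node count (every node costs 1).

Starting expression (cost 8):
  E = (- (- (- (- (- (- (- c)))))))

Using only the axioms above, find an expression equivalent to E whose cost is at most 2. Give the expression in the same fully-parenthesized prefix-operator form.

(- c)   [cost 2]

step 1: neg_neg (→) rewrites (- (- (- (- (- (- c)))))) into (- (- (- (- c)))), now (- (- (- (- (- c)))))
step 2: neg_neg (→) rewrites (- (- (- (- (- c))))) into (- (- (- c)))
step 3: neg_neg (→) rewrites (- (- c)) into c, reaching cost 2 (bound 2)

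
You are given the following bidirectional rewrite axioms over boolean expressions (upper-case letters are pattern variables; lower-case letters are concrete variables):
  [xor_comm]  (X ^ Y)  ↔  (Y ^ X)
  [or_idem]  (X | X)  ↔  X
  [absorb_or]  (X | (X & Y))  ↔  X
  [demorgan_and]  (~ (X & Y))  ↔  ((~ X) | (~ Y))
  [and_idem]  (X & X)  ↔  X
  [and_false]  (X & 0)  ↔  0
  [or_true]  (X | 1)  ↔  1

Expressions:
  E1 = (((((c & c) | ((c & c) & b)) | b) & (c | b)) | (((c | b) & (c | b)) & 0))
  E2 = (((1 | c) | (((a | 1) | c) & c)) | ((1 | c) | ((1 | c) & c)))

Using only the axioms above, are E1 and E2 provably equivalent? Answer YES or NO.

NO

All listed rules preserve value, hence provable equivalence implies equal values everywhere; look for a separating assignment.
a=0, b=0, c=0 gives E1 ↦ 0, E2 ↦ 1; values differ ⇒ not provably equivalent.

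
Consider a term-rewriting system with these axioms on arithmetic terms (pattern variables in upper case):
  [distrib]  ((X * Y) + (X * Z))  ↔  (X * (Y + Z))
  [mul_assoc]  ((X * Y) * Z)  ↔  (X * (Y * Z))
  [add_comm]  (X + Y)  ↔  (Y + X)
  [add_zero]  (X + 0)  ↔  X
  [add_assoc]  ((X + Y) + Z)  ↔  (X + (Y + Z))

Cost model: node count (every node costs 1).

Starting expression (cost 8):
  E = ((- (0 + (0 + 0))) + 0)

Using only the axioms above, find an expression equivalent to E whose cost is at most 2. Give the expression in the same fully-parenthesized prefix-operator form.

(1) (0 + 0)  =[add_zero →]=  0    ⊢ ((- (0 + 0)) + 0)
(2) (0 + 0)  =[add_zero →]=  0    ⊢ ((- 0) + 0)
(3) ((- 0) + 0)  =[add_zero →]=  (- 0)    ⊢ cost 2, within 2

(- 0)   [cost 2]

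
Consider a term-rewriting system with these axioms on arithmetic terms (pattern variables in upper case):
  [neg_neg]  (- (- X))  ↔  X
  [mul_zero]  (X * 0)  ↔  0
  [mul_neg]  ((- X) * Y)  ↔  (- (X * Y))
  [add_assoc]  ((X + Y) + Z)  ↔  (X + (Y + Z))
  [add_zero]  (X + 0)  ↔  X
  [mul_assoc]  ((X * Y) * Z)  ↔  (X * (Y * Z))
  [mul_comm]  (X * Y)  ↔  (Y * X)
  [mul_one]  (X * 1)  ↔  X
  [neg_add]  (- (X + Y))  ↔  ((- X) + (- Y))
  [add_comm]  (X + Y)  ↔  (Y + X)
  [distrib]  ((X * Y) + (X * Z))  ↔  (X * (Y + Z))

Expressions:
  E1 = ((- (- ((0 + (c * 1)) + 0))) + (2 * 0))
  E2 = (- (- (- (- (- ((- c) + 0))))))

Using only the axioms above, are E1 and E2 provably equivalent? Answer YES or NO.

step 1: add_zero (→) rewrites ((0 + (c * 1)) + 0) into (0 + (c * 1)), now ((- (- (0 + (c * 1)))) + (2 * 0))
step 2: add_comm (→) rewrites (0 + (c * 1)) into ((c * 1) + 0), now ((- (- ((c * 1) + 0))) + (2 * 0))
step 3: mul_zero (→) rewrites (2 * 0) into 0, now ((- (- ((c * 1) + 0))) + 0)
step 4: mul_one (→) rewrites (c * 1) into c, now ((- (- (c + 0))) + 0)
step 5: add_zero (→) rewrites (c + 0) into c, now ((- (- c)) + 0)
step 6: add_zero (→) rewrites ((- (- c)) + 0) into (- (- c))
step 7: neg_neg (←) rewrites (- (- c)) into (- (- (- (- c))))
step 8: add_zero (←) rewrites (- c) into ((- c) + 0), now (- (- (- ((- c) + 0))))
step 9: neg_neg (←) rewrites (- (- ((- c) + 0))) into (- (- (- (- ((- c) + 0))))), which is E2

YES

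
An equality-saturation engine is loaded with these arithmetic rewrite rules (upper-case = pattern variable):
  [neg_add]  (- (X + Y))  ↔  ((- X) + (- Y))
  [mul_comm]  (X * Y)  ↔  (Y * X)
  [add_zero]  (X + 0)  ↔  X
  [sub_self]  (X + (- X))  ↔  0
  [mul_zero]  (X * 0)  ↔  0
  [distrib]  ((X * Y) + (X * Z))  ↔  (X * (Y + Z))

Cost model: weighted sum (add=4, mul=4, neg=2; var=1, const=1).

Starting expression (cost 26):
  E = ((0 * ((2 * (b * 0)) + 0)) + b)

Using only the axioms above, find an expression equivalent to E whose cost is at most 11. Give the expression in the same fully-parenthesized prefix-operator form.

step 1: mul_zero (→) rewrites (b * 0) into 0, now ((0 * ((2 * 0) + 0)) + b)
step 2: add_zero (→) rewrites ((2 * 0) + 0) into (2 * 0), now ((0 * (2 * 0)) + b)
step 3: mul_zero (→) rewrites (2 * 0) into 0, reaching cost 11 (bound 11)

((0 * 0) + b)   [cost 11]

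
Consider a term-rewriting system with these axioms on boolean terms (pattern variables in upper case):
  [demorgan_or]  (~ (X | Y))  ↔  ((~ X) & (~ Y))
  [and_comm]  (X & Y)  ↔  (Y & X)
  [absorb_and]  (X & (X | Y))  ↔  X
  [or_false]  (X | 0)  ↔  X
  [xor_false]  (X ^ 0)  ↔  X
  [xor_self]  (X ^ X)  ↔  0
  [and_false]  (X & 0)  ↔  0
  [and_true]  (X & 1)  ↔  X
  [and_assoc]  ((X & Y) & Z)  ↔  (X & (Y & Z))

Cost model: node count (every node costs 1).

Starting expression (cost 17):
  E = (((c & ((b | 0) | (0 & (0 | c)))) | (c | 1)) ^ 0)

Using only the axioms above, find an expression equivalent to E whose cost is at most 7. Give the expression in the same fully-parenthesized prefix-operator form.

((c & b) | (c | 1))   [cost 7]

1. [xor_false →] (((c & ((b | 0) | (0 & (0 | c)))) | (c | 1)) ^ 0)  →  ((c & ((b | 0) | (0 & (0 | c)))) | (c | 1))
2. [absorb_and →] (0 & (0 | c))  →  0;  E = ((c & ((b | 0) | 0)) | (c | 1))
3. [or_false →] ((b | 0) | 0)  →  (b | 0);  E = ((c & (b | 0)) | (c | 1))
4. [or_false →] (b | 0)  →  b;  cost 7 ≤ 7, done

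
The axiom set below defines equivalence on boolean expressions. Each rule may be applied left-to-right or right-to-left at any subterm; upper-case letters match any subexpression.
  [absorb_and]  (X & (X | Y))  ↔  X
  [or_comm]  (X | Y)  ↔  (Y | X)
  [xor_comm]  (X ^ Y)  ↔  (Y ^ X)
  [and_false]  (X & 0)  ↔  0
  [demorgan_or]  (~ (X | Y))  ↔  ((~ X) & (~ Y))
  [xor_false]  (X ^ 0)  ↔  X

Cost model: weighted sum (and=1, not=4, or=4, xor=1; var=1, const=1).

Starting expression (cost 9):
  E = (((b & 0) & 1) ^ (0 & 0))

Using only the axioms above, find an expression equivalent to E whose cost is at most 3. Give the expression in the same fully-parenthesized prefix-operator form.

(0 & 1)   [cost 3]

1. [and_false →] (0 & 0)  →  0;  E = (((b & 0) & 1) ^ 0)
2. [and_false →] (b & 0)  →  0;  E = ((0 & 1) ^ 0)
3. [xor_false →] ((0 & 1) ^ 0)  →  (0 & 1);  cost 3 ≤ 3, done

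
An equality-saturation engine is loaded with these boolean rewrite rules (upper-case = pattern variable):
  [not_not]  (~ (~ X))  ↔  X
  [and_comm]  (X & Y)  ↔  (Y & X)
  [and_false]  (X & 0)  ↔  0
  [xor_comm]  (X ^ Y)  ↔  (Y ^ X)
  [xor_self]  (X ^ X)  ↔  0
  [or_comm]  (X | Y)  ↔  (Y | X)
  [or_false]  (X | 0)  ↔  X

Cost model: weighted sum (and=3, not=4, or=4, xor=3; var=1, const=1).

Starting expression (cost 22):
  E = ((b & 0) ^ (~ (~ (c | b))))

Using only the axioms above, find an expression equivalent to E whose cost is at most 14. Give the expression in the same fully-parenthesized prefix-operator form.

1. [not_not →] (~ (~ (c | b)))  →  (c | b);  cost 14 ≤ 14, done

((b & 0) ^ (c | b))   [cost 14]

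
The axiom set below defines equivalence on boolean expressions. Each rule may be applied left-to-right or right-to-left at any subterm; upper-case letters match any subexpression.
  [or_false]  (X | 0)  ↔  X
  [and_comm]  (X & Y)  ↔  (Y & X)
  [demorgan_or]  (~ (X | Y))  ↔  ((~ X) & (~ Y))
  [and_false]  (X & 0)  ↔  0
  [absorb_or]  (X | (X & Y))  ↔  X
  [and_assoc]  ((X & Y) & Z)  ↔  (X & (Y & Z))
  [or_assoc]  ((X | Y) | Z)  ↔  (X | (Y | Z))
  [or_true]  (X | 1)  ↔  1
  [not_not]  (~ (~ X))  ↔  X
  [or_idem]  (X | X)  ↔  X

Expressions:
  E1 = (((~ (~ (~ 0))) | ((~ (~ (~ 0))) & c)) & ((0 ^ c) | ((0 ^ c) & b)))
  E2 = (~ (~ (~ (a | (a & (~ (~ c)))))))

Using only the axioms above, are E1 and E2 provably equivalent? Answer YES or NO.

NO

Every axiom is a valid identity, so a rewrite proof would force E1 and E2 to agree under every assignment.
At a=0, b=0, c=0: E1 = 0 but E2 = 1; they differ, so no derivation exists.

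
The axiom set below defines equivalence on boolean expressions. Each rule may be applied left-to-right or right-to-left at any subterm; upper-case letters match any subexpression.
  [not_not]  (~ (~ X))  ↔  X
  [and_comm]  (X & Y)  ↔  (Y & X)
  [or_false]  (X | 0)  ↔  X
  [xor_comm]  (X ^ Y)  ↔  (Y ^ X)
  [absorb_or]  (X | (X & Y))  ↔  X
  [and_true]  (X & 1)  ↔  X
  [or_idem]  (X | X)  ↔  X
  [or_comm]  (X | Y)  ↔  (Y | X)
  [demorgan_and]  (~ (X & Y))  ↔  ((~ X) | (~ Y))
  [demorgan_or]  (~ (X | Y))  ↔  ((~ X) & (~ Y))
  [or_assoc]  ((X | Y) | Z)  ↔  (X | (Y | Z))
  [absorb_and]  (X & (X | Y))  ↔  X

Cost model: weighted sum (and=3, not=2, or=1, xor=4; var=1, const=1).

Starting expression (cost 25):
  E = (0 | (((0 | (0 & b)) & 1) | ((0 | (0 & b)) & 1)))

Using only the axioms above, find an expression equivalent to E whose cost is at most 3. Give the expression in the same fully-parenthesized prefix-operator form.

1. [or_idem →] (((0 | (0 & b)) & 1) | ((0 | (0 & b)) & 1))  →  ((0 | (0 & b)) & 1);  E = (0 | ((0 | (0 & b)) & 1))
2. [and_true →] ((0 | (0 & b)) & 1)  →  (0 | (0 & b));  E = (0 | (0 | (0 & b)))
3. [absorb_or →] (0 | (0 & b))  →  0;  cost 3 ≤ 3, done

(0 | 0)   [cost 3]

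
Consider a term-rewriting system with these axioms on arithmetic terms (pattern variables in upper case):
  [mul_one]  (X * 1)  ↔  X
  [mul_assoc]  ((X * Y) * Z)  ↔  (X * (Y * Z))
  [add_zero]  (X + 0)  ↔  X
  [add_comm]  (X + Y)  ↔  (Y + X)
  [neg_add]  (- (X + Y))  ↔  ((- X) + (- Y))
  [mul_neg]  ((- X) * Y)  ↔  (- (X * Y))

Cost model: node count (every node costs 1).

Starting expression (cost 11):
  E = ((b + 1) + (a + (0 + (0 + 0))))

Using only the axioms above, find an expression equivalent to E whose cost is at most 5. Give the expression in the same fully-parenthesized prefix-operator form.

1. [add_zero →] (0 + 0)  →  0;  E = ((b + 1) + (a + (0 + 0)))
2. [add_zero →] (0 + 0)  →  0;  E = ((b + 1) + (a + 0))
3. [add_comm →] ((b + 1) + (a + 0))  →  ((a + 0) + (b + 1))
4. [add_zero →] (a + 0)  →  a;  cost 5 ≤ 5, done

(a + (b + 1))   [cost 5]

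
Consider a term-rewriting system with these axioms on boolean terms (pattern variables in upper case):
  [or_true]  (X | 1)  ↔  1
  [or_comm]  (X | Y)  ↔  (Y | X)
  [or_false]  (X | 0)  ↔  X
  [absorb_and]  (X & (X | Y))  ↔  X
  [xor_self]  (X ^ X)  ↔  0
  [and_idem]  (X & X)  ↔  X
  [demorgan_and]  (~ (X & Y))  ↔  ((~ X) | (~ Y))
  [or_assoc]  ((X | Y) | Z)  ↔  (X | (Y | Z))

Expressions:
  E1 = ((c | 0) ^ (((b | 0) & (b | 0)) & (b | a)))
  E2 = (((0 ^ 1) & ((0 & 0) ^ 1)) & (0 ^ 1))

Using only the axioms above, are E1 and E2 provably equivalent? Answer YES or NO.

All listed rules preserve value, hence provable equivalence implies equal values everywhere; look for a separating assignment.
a=0, b=0, c=0 gives E1 ↦ 0, E2 ↦ 1; values differ ⇒ not provably equivalent.

NO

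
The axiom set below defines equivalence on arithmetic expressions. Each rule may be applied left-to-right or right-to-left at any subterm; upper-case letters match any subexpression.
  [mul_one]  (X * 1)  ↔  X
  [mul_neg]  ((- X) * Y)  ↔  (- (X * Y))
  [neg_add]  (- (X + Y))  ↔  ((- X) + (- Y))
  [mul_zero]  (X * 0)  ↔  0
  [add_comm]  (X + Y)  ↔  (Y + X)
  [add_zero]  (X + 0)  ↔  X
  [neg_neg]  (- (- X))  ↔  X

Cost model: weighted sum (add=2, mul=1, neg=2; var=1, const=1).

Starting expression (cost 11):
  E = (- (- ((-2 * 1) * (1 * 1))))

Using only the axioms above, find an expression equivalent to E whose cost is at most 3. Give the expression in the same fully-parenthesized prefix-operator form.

(-2 * 1)   [cost 3]

(1) (- (- ((-2 * 1) * (1 * 1))))  =[neg_neg →]=  ((-2 * 1) * (1 * 1))
(2) (1 * 1)  =[mul_one →]=  1    ⊢ ((-2 * 1) * 1)
(3) ((-2 * 1) * 1)  =[mul_one →]=  (-2 * 1)    ⊢ cost 3, within 3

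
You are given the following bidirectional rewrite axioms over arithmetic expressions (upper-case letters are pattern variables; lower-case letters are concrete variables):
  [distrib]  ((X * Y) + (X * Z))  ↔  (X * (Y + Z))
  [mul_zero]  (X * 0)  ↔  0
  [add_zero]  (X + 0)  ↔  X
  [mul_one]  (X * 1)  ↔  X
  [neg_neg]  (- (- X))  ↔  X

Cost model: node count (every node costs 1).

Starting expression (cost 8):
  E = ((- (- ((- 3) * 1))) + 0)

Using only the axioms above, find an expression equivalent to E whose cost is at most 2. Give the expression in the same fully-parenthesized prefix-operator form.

(- 3)   [cost 2]

(1) (- (- ((- 3) * 1)))  =[neg_neg →]=  ((- 3) * 1)    ⊢ (((- 3) * 1) + 0)
(2) (((- 3) * 1) + 0)  =[add_zero →]=  ((- 3) * 1)
(3) ((- 3) * 1)  =[mul_one →]=  (- 3)    ⊢ cost 2, within 2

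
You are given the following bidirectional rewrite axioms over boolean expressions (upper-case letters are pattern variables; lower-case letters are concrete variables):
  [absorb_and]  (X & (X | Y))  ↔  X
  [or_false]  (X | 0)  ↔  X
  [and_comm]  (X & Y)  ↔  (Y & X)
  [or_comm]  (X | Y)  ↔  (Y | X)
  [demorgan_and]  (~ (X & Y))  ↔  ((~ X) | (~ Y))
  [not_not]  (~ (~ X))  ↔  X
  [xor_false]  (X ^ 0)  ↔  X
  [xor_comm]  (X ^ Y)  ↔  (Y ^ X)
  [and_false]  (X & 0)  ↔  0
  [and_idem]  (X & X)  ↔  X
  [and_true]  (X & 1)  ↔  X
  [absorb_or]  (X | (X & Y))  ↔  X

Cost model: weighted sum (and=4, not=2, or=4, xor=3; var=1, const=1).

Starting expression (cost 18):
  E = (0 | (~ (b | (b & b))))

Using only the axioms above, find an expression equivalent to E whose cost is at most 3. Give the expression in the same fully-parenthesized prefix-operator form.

(~ b)   [cost 3]

step 1: absorb_or (→) rewrites (b | (b & b)) into b, now (0 | (~ b))
step 2: or_comm (→) rewrites (0 | (~ b)) into ((~ b) | 0)
step 3: or_false (→) rewrites ((~ b) | 0) into (~ b), reaching cost 3 (bound 3)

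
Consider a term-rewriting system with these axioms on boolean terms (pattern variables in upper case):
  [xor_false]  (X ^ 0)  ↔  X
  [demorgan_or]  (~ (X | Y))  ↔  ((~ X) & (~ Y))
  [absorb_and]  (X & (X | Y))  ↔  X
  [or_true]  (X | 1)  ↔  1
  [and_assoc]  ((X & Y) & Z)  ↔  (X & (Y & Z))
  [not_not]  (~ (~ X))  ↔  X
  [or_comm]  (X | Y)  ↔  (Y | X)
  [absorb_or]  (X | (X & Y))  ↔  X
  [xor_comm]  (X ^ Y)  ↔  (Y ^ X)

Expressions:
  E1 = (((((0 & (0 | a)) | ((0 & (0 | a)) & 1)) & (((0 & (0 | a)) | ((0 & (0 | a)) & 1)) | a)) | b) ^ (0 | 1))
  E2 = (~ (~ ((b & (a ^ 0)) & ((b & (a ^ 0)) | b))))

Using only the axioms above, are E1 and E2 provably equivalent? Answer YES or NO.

NO

Every axiom is a valid identity, so a rewrite proof would force E1 and E2 to agree under every assignment.
At a=0, b=0: E1 = 1 but E2 = 0; they differ, so no derivation exists.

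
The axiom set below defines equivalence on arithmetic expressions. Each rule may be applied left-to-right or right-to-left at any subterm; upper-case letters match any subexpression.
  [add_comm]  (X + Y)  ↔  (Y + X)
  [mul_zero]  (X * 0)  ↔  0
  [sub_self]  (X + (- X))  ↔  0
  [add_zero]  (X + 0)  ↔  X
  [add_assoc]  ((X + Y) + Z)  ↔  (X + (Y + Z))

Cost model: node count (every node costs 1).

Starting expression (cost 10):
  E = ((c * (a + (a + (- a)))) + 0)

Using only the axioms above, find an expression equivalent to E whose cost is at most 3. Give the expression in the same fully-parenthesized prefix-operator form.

1. [sub_self →] (a + (- a))  →  0;  E = ((c * (a + 0)) + 0)
2. [add_zero →] ((c * (a + 0)) + 0)  →  (c * (a + 0))
3. [add_zero →] (a + 0)  →  a;  cost 3 ≤ 3, done

(c * a)   [cost 3]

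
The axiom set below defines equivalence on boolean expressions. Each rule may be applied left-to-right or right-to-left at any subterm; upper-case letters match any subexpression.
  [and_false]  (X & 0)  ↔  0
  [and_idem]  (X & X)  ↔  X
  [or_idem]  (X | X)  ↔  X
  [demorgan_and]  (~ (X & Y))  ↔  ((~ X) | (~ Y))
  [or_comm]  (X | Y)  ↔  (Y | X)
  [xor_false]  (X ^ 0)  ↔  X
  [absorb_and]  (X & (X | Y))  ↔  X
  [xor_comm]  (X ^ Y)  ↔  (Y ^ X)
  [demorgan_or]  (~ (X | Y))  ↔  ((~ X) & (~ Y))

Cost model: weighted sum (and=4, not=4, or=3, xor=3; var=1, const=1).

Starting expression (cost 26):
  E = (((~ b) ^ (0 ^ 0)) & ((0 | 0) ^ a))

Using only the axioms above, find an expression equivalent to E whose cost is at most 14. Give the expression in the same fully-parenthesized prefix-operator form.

(1) (0 ^ 0)  =[xor_false →]=  0    ⊢ (((~ b) ^ 0) & ((0 | 0) ^ a))
(2) ((~ b) ^ 0)  =[xor_false →]=  (~ b)    ⊢ ((~ b) & ((0 | 0) ^ a))
(3) (0 | 0)  =[or_idem →]=  0    ⊢ cost 14, within 14

((~ b) & (0 ^ a))   [cost 14]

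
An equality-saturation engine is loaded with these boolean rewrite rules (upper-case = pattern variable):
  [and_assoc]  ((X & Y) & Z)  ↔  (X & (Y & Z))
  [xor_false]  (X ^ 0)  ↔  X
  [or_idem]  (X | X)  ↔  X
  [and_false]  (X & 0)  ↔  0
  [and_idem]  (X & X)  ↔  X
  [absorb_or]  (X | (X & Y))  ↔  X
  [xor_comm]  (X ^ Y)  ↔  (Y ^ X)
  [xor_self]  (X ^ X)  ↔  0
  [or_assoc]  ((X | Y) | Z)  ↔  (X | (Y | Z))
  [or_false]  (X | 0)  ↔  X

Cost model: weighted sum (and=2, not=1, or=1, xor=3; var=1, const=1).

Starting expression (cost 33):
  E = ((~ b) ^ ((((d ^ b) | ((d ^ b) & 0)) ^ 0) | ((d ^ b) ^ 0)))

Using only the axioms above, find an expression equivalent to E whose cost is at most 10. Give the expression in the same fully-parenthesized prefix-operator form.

step 1: absorb_or (→) rewrites ((d ^ b) | ((d ^ b) & 0)) into (d ^ b), now ((~ b) ^ (((d ^ b) ^ 0) | ((d ^ b) ^ 0)))
step 2: or_idem (→) rewrites (((d ^ b) ^ 0) | ((d ^ b) ^ 0)) into ((d ^ b) ^ 0), now ((~ b) ^ ((d ^ b) ^ 0))
step 3: xor_false (→) rewrites ((d ^ b) ^ 0) into (d ^ b), reaching cost 10 (bound 10)

((~ b) ^ (d ^ b))   [cost 10]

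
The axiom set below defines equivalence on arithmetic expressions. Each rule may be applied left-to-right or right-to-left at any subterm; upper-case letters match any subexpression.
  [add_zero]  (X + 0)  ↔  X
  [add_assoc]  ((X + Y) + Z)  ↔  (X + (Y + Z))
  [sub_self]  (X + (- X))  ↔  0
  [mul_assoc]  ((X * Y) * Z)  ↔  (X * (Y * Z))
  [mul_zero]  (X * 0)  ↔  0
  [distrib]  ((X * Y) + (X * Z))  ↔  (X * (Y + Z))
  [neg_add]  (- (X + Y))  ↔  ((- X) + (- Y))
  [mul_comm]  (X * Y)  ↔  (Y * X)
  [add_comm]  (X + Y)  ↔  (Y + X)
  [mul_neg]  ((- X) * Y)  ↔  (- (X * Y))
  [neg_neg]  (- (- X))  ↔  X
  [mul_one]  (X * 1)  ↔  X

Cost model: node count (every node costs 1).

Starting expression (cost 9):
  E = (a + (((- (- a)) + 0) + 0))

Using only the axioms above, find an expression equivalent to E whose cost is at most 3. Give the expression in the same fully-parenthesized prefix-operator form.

(1) (((- (- a)) + 0) + 0)  =[add_zero →]=  ((- (- a)) + 0)    ⊢ (a + ((- (- a)) + 0))
(2) (- (- a))  =[neg_neg →]=  a    ⊢ (a + (a + 0))
(3) (a + 0)  =[add_zero →]=  a    ⊢ cost 3, within 3

(a + a)   [cost 3]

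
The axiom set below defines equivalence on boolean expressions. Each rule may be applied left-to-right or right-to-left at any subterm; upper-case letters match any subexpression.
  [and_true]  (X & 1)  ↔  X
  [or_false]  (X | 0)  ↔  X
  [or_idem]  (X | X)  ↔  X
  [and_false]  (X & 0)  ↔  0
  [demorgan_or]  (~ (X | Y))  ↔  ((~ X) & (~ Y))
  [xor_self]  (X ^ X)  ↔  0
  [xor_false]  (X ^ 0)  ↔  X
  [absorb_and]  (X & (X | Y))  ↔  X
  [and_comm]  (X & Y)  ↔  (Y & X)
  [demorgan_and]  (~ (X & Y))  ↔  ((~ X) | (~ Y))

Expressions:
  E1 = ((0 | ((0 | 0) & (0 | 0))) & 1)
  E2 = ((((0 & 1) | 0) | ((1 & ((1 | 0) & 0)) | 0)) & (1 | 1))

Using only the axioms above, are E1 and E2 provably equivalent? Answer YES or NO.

YES

step 1: or_false (→) rewrites (0 | 0) into 0, now ((0 | (0 & (0 | 0))) & 1)
step 2: absorb_and (→) rewrites (0 & (0 | 0)) into 0, now ((0 | 0) & 1)
step 3: and_true (←) rewrites 0 into (0 & 1), now (((0 & 1) | 0) & 1)
step 4: or_idem (←) rewrites ((0 & 1) | 0) into (((0 & 1) | 0) | ((0 & 1) | 0)), now ((((0 & 1) | 0) | ((0 & 1) | 0)) & 1)
step 5: or_idem (←) rewrites 1 into (1 | 1), now ((((0 & 1) | 0) | ((0 & 1) | 0)) & (1 | 1))
step 6: and_false (←) rewrites 0 into (1 & 0), now ((((0 & 1) | 0) | (((1 & 0) & 1) | 0)) & (1 | 1))
step 7: and_comm (→) rewrites ((1 & 0) & 1) into (1 & (1 & 0)), now ((((0 & 1) | 0) | ((1 & (1 & 0)) | 0)) & (1 | 1))
step 8: or_false (←) rewrites 1 into (1 | 0), which is E2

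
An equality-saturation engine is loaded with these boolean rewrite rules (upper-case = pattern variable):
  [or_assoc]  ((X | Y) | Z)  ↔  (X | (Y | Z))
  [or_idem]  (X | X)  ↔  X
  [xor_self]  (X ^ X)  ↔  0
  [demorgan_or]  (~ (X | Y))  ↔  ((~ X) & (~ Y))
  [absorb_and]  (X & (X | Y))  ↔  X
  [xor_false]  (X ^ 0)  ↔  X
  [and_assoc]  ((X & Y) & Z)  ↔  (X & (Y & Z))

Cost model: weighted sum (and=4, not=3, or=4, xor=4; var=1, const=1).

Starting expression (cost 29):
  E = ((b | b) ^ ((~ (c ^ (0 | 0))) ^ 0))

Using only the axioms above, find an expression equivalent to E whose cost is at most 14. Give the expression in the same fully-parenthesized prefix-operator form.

((b | b) ^ (~ c))   [cost 14]

(1) (0 | 0)  =[or_idem →]=  0    ⊢ ((b | b) ^ ((~ (c ^ 0)) ^ 0))
(2) ((~ (c ^ 0)) ^ 0)  =[xor_false →]=  (~ (c ^ 0))    ⊢ ((b | b) ^ (~ (c ^ 0)))
(3) (c ^ 0)  =[xor_false →]=  c    ⊢ cost 14, within 14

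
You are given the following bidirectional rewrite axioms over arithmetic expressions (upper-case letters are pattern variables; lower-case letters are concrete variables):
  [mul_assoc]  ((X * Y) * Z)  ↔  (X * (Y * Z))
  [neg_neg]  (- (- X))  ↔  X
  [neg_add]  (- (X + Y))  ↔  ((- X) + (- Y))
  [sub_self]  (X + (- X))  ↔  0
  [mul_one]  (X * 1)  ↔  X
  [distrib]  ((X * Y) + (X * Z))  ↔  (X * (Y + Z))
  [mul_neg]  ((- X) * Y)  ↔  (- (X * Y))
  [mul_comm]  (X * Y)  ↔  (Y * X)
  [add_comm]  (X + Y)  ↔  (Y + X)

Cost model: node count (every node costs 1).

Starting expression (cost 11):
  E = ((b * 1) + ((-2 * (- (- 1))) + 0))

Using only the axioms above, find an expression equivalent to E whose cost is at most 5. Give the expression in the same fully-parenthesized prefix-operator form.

(b + (-2 + 0))   [cost 5]

(1) (- (- 1))  =[neg_neg →]=  1    ⊢ ((b * 1) + ((-2 * 1) + 0))
(2) (b * 1)  =[mul_one →]=  b    ⊢ (b + ((-2 * 1) + 0))
(3) (-2 * 1)  =[mul_one →]=  -2    ⊢ cost 5, within 5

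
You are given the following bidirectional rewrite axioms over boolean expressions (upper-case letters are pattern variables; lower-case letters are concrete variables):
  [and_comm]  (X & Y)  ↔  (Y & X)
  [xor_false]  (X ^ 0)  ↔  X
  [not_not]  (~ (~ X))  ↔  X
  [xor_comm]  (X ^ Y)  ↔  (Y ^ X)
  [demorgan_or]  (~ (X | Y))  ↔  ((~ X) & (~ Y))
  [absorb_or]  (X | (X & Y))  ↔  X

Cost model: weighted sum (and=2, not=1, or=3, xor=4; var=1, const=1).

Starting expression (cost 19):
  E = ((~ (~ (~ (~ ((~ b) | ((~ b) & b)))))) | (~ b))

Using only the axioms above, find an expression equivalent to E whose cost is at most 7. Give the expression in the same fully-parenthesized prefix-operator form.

1. [absorb_or →] ((~ b) | ((~ b) & b))  →  (~ b);  E = ((~ (~ (~ (~ (~ b))))) | (~ b))
2. [not_not →] (~ (~ b))  →  b;  E = ((~ (~ (~ b))) | (~ b))
3. [not_not →] (~ (~ b))  →  b;  cost 7 ≤ 7, done

((~ b) | (~ b))   [cost 7]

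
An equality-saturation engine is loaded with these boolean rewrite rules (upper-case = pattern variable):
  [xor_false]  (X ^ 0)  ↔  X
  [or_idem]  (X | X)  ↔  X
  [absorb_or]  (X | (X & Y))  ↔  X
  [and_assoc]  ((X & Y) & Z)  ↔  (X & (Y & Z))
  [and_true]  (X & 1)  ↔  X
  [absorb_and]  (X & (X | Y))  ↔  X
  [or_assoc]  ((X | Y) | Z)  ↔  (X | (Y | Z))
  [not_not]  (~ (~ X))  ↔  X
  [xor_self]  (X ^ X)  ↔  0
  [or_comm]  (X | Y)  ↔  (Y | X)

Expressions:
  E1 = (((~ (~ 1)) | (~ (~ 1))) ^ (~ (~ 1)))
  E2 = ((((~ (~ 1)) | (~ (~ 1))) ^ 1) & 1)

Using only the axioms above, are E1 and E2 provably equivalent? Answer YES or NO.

step 1: or_idem (→) rewrites ((~ (~ 1)) | (~ (~ 1))) into (~ (~ 1)), now ((~ (~ 1)) ^ (~ (~ 1)))
step 2: not_not (→) rewrites (~ (~ 1)) into 1, now ((~ (~ 1)) ^ 1)
step 3: not_not (→) rewrites (~ (~ 1)) into 1, now (1 ^ 1)
step 4: and_true (←) rewrites (1 ^ 1) into ((1 ^ 1) & 1)
step 5: not_not (←) rewrites 1 into (~ (~ 1)), now (((~ (~ 1)) ^ 1) & 1)
step 6: or_idem (←) rewrites (~ (~ 1)) into ((~ (~ 1)) | (~ (~ 1))), which is E2

YES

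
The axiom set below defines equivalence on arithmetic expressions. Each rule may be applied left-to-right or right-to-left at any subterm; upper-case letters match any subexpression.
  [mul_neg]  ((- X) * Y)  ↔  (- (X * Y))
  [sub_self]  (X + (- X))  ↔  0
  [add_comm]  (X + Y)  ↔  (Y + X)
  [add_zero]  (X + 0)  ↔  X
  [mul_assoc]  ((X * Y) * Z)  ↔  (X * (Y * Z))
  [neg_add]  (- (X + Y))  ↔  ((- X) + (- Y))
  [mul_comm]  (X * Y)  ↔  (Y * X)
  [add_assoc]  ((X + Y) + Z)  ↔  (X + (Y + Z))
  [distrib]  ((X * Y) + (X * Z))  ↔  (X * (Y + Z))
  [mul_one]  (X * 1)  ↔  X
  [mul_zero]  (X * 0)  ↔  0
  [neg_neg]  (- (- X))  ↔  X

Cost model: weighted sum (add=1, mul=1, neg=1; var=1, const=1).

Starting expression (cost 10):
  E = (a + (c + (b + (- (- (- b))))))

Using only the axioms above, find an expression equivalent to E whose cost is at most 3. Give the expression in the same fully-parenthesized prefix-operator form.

step 1: neg_neg (→) rewrites (- (- b)) into b, now (a + (c + (b + (- b))))
step 2: sub_self (→) rewrites (b + (- b)) into 0, now (a + (c + 0))
step 3: add_zero (→) rewrites (c + 0) into c, reaching cost 3 (bound 3)

(a + c)   [cost 3]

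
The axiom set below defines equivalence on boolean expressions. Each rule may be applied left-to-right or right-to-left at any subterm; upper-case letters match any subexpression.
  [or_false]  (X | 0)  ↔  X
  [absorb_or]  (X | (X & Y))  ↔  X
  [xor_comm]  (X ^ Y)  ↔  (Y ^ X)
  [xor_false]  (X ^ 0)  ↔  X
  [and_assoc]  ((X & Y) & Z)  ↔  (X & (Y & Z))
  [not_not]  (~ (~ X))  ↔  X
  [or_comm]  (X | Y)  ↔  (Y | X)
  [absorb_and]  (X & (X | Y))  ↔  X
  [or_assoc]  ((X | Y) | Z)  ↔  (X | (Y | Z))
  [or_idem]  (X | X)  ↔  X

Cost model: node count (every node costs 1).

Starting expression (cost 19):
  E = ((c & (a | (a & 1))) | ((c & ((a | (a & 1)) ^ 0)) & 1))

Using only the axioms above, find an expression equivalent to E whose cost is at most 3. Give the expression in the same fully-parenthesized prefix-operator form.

step 1: xor_false (→) rewrites ((a | (a & 1)) ^ 0) into (a | (a & 1)), now ((c & (a | (a & 1))) | ((c & (a | (a & 1))) & 1))
step 2: absorb_or (→) rewrites ((c & (a | (a & 1))) | ((c & (a | (a & 1))) & 1)) into (c & (a | (a & 1)))
step 3: absorb_or (→) rewrites (a | (a & 1)) into a, reaching cost 3 (bound 3)

(c & a)   [cost 3]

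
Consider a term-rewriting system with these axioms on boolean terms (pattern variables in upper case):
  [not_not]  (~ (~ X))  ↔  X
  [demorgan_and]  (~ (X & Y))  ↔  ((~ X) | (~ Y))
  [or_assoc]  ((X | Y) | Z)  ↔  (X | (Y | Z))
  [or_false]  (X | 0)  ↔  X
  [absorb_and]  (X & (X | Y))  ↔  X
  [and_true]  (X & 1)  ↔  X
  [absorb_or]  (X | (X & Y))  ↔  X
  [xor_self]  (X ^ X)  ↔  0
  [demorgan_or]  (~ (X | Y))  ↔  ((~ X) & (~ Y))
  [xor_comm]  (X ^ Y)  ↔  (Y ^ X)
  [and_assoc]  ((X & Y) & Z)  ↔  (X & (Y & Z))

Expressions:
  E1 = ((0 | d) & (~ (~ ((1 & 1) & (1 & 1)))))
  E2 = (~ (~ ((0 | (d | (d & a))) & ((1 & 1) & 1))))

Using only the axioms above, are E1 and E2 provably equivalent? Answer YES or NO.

step 1: and_true (→) rewrites (1 & 1) into 1, now ((0 | d) & (~ (~ ((1 & 1) & 1))))
step 2: and_true (→) rewrites (1 & 1) into 1, now ((0 | d) & (~ (~ (1 & 1))))
step 3: not_not (→) rewrites (~ (~ (1 & 1))) into (1 & 1), now ((0 | d) & (1 & 1))
step 4: absorb_or (←) rewrites d into (d | (d & a)), now ((0 | (d | (d & a))) & (1 & 1))
step 5: not_not (←) rewrites ((0 | (d | (d & a))) & (1 & 1)) into (~ (~ ((0 | (d | (d & a))) & (1 & 1))))
step 6: and_true (←) rewrites 1 into (1 & 1), which is E2

YES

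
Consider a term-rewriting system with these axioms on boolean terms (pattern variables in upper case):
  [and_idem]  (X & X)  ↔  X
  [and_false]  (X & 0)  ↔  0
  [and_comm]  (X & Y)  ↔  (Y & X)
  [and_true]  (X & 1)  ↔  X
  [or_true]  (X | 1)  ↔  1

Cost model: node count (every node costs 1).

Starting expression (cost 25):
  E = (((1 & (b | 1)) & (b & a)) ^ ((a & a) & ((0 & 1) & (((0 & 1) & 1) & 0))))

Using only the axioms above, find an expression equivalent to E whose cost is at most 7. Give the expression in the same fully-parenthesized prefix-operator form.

((b & a) ^ (a & 0))   [cost 7]

step 1: and_true (→) rewrites (0 & 1) into 0, now (((1 & (b | 1)) & (b & a)) ^ ((a & a) & ((0 & 1) & ((0 & 1) & 0))))
step 2: and_true (→) rewrites (0 & 1) into 0, now (((1 & (b | 1)) & (b & a)) ^ ((a & a) & ((0 & 1) & (0 & 0))))
step 3: or_true (→) rewrites (b | 1) into 1, now (((1 & 1) & (b & a)) ^ ((a & a) & ((0 & 1) & (0 & 0))))
step 4: and_comm (→) rewrites (0 & 1) into (1 & 0), now (((1 & 1) & (b & a)) ^ ((a & a) & ((1 & 0) & (0 & 0))))
step 5: and_comm (→) rewrites ((1 & 1) & (b & a)) into ((b & a) & (1 & 1)), now (((b & a) & (1 & 1)) ^ ((a & a) & ((1 & 0) & (0 & 0))))
step 6: and_false (→) rewrites (1 & 0) into 0, now (((b & a) & (1 & 1)) ^ ((a & a) & (0 & (0 & 0))))
step 7: and_idem (→) rewrites (a & a) into a, now (((b & a) & (1 & 1)) ^ (a & (0 & (0 & 0))))
step 8: and_idem (→) rewrites (1 & 1) into 1, now (((b & a) & 1) ^ (a & (0 & (0 & 0))))
step 9: and_idem (→) rewrites (0 & 0) into 0, now (((b & a) & 1) ^ (a & (0 & 0)))
step 10: and_idem (→) rewrites (0 & 0) into 0, now (((b & a) & 1) ^ (a & 0))
step 11: and_true (→) rewrites ((b & a) & 1) into (b & a), reaching cost 7 (bound 7)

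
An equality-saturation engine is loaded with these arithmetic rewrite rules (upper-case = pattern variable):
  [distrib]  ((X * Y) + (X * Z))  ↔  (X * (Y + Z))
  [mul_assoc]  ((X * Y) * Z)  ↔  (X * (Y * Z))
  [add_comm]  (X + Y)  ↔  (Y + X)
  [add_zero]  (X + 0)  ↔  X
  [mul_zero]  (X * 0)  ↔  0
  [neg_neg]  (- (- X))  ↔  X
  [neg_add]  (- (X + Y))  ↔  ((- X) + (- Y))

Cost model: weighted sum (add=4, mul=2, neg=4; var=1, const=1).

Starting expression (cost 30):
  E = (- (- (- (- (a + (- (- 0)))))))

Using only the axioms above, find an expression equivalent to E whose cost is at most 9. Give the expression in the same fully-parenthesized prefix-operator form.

(1) (- (- 0))  =[neg_neg →]=  0    ⊢ (- (- (- (- (a + 0)))))
(2) (a + 0)  =[add_zero →]=  a    ⊢ (- (- (- (- a))))
(3) (- (- (- a)))  =[neg_neg →]=  (- a)    ⊢ cost 9, within 9

(- (- a))   [cost 9]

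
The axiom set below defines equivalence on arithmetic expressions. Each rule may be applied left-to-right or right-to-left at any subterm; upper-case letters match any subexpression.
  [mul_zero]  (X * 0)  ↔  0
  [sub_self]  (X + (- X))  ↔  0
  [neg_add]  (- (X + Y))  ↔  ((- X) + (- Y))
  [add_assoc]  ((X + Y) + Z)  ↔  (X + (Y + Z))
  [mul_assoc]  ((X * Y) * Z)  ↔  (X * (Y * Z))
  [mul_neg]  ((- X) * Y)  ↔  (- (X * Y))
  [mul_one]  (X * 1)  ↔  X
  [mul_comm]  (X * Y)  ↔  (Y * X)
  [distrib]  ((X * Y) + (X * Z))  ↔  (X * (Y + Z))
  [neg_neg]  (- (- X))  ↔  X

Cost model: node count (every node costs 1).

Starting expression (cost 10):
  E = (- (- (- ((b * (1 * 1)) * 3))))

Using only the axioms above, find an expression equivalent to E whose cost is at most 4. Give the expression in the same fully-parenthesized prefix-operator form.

(1) (1 * 1)  =[mul_one →]=  1    ⊢ (- (- (- ((b * 1) * 3))))
(2) (b * 1)  =[mul_one →]=  b    ⊢ (- (- (- (b * 3))))
(3) (- (- (b * 3)))  =[neg_neg →]=  (b * 3)    ⊢ cost 4, within 4

(- (b * 3))   [cost 4]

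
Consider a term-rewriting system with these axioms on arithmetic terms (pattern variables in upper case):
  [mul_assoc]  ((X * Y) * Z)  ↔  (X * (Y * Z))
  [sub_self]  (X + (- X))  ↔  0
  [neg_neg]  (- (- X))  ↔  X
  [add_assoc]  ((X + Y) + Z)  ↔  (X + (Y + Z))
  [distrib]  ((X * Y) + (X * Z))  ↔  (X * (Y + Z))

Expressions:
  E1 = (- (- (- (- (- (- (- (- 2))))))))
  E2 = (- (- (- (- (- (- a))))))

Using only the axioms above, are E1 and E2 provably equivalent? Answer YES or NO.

NO

The axioms are sound identities: if E1 ↔* E2 then E1 and E2 evaluate identically under any assignment.
Under a=0: E1 evaluates to 2, E2 to 0. Distinct ⇒ no rewrite sequence connects them.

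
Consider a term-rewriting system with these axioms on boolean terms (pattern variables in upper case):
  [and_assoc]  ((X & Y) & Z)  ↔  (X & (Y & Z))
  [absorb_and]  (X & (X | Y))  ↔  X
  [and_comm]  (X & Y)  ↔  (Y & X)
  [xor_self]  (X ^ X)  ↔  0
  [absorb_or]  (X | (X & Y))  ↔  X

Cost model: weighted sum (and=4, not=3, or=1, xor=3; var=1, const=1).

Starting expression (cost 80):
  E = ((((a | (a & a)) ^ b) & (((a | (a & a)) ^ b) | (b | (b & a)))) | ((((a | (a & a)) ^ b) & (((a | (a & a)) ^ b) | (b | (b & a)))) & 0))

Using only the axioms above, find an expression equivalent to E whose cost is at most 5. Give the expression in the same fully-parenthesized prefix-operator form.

1. [absorb_or →] ((((a | (a & a)) ^ b) & (((a | (a & a)) ^ b) | (b | (b & a)))) | ((((a | (a & a)) ^ b) & (((a | (a & a)) ^ b) | (b | (b & a)))) & 0))  →  (((a | (a & a)) ^ b) & (((a | (a & a)) ^ b) | (b | (b & a))))
2. [absorb_or →] (b | (b & a))  →  b;  E = (((a | (a & a)) ^ b) & (((a | (a & a)) ^ b) | b))
3. [absorb_and →] (((a | (a & a)) ^ b) & (((a | (a & a)) ^ b) | b))  →  ((a | (a & a)) ^ b)
4. [absorb_or →] (a | (a & a))  →  a;  cost 5 ≤ 5, done

(a ^ b)   [cost 5]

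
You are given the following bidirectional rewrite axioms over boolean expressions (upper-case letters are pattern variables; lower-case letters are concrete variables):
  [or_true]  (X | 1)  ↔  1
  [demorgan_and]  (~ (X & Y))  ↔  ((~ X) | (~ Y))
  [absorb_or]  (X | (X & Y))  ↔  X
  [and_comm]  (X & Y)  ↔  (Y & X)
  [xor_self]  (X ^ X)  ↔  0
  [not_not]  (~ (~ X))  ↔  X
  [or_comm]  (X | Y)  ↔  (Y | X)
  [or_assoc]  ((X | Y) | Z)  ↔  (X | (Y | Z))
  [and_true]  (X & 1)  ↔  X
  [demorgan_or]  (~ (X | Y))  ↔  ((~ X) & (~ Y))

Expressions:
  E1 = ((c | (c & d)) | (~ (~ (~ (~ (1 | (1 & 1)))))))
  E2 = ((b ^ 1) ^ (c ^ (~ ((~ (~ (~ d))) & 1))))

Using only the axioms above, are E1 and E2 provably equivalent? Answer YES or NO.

NO

Every axiom is a valid identity, so a rewrite proof would force E1 and E2 to agree under every assignment.
At b=0, c=0, d=1: E1 = 1 but E2 = 0; they differ, so no derivation exists.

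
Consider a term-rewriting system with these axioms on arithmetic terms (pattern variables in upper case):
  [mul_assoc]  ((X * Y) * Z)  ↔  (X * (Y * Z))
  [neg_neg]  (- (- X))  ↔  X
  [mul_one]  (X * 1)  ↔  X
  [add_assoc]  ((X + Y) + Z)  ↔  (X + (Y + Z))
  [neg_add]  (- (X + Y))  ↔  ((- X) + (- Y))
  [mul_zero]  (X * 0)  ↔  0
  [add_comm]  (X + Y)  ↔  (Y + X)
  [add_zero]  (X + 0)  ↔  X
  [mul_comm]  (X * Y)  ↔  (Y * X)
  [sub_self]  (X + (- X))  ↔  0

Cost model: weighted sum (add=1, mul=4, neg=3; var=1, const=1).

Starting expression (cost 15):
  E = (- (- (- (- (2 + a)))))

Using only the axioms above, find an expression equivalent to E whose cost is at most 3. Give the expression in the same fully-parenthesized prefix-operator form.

(a + 2)   [cost 3]

1. [neg_neg →] (- (- (- (- (2 + a)))))  →  (- (- (2 + a)))
2. [add_comm →] (2 + a)  →  (a + 2);  E = (- (- (a + 2)))
3. [neg_neg →] (- (- (a + 2)))  →  (a + 2);  cost 3 ≤ 3, done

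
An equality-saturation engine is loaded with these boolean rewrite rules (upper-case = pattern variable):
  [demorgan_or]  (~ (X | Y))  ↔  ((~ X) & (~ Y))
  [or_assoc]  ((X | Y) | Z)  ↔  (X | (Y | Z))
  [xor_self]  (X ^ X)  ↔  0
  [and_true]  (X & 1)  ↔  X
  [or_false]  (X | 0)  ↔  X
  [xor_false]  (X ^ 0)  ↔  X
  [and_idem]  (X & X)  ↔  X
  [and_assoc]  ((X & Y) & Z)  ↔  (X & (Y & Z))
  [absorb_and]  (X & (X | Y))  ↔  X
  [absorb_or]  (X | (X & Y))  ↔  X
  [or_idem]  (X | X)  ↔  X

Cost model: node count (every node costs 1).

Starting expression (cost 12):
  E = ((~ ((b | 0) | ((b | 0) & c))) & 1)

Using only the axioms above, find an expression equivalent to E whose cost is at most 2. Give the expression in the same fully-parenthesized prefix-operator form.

(~ b)   [cost 2]

1. [and_true →] ((~ ((b | 0) | ((b | 0) & c))) & 1)  →  (~ ((b | 0) | ((b | 0) & c)))
2. [absorb_or →] ((b | 0) | ((b | 0) & c))  →  (b | 0);  E = (~ (b | 0))
3. [or_false →] (b | 0)  →  b;  cost 2 ≤ 2, done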